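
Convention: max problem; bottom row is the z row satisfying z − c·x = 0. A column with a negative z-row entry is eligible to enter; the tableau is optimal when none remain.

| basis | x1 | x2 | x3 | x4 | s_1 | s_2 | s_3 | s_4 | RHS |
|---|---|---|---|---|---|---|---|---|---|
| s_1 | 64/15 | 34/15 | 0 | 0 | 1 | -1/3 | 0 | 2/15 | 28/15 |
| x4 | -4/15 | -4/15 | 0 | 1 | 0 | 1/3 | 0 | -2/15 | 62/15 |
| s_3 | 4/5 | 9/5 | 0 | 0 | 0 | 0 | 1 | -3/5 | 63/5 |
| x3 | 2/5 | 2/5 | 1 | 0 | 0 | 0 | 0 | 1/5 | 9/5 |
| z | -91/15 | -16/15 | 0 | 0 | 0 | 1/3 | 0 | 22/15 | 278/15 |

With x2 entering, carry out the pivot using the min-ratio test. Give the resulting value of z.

Ratio test on column x2 — row 1: (28/15)/(34/15) = 14/17; row 2: entry -4/15 ≤ 0; row 3: (63/5)/(9/5) = 7; row 4: (9/5)/(2/5) = 9/2. Minimum is 14/17 at row 1 (s_1 leaves); pivot element 34/15.
Pivot on row 1; the z-row RHS becomes 278/15 − (-16/15)·(14/17) = 330/17.

330/17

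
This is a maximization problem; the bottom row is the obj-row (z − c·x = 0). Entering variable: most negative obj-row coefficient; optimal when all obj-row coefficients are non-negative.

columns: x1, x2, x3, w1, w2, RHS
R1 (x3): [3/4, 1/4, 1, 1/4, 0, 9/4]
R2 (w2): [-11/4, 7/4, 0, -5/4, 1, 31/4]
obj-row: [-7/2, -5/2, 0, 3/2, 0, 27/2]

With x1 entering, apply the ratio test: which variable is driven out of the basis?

x3

Column x1 entries and ratios — x3: (9/4)/(3/4) = 3; w2: -11/4 ≤ 0, skip.
Smallest ratio is 3 in the row of x3, so x3 leaves.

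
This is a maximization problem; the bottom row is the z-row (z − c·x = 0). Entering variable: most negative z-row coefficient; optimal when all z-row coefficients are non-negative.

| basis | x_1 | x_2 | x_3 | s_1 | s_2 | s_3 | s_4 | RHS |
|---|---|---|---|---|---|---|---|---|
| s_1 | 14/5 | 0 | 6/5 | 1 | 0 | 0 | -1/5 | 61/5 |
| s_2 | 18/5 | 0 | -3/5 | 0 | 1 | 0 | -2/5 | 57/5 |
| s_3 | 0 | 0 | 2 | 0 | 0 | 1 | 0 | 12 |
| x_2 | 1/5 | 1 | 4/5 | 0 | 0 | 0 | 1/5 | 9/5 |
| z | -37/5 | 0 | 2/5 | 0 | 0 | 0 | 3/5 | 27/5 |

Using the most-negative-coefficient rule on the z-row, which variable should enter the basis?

Negative z-row entries: x_1: -37/5.
The most negative is -37/5 in column x_1, so x_1 enters.

x_1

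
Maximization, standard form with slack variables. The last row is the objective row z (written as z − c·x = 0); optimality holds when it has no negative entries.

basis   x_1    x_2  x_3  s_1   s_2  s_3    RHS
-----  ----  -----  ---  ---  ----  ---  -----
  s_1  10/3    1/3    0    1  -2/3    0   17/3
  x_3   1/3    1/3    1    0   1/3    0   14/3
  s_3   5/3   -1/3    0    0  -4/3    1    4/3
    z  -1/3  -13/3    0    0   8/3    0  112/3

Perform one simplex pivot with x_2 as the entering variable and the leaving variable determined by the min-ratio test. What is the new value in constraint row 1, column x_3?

Ratio test on column x_2 — row 1: (17/3)/(1/3) = 17; row 2: (14/3)/(1/3) = 14; row 3: entry -1/3 ≤ 0. Minimum is 14 at row 2 (x_3 leaves); pivot element 1/3.
Divide row 2 by 1/3; eliminate column x_2 from the other rows.
Row 1 update in column x_3: 0 − (1/3)·3 = -1.

-1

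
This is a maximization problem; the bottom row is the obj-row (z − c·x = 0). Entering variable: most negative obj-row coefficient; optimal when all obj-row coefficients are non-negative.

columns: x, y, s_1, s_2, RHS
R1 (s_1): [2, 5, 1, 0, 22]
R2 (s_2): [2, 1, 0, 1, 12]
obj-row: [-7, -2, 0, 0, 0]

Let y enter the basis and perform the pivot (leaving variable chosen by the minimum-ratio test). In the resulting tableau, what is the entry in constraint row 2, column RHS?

Ratio test on column y — row 1: 22/5 = 22/5; row 2: 12/1 = 12. Minimum is 22/5 at row 1 (s_1 leaves); pivot element 5.
Divide row 1 by 5; eliminate column y from the other rows.
Row 2 update in column RHS: 12 − 1·(22/5) = 38/5.

38/5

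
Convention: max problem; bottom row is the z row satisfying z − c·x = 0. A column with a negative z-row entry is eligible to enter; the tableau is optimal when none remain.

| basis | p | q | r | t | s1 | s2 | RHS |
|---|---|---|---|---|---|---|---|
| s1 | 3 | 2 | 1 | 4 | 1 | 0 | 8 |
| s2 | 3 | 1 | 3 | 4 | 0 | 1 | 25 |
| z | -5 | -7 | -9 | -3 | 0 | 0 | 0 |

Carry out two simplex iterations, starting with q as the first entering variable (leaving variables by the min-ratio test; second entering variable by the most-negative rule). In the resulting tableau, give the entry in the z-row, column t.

Ratio test on column q — row 1: 8/2 = 4; row 2: 25/1 = 25. Minimum is 4 at row 1 (s1 leaves); pivot element 2.
Divide row 1 by 2; eliminate column q from the other rows.
Second iteration: most negative z-row entry is -11/2 in column r, so r enters.
Ratio test on column r — row 1: 4/(1/2) = 8; row 2: 21/(5/2) = 42/5. Minimum is 8 at row 1 (q leaves); pivot element 1/2.
Divide row 1 by 1/2; eliminate column r from the other rows.
After both pivots, the entry at the z-row, column t is 33.

33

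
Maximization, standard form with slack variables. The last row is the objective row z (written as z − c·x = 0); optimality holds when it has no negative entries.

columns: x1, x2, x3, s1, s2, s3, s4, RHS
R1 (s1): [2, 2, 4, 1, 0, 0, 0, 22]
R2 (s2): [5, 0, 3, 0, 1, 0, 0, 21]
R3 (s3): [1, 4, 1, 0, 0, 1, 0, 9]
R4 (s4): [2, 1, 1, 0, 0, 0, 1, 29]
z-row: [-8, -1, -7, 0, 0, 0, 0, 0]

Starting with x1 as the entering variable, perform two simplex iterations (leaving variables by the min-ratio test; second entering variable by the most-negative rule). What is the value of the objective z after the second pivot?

310/7

Ratio test on column x1 — row 1: 22/2 = 11; row 2: 21/5 = 21/5; row 3: 9/1 = 9; row 4: 29/2 = 29/2. Minimum is 21/5 at row 2 (s2 leaves); pivot element 5.
Pivot on row 2; the z-row RHS becomes 0 − (-8)·(21/5) = 168/5.
Next entering variable (most negative z-row entry -11/5): x3.
Ratio test on column x3 — row 1: (68/5)/(14/5) = 34/7; row 2: (21/5)/(3/5) = 7; row 3: (24/5)/(2/5) = 12; row 4: entry -1/5 ≤ 0. Minimum is 34/7 at row 1 (s1 leaves); pivot element 14/5.
After the second pivot the z-row RHS is 168/5 − (-11/5)·(34/7) = 310/7.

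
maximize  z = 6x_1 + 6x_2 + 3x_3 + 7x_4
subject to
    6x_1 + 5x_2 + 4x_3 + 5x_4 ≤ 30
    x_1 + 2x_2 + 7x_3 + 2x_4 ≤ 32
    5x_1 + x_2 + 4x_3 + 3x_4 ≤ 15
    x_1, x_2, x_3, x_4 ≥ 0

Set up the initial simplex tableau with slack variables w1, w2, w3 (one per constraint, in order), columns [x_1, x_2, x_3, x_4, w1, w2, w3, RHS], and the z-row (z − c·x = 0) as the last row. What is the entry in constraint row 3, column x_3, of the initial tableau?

4

Constraint 3 has coefficient 4 on x_3.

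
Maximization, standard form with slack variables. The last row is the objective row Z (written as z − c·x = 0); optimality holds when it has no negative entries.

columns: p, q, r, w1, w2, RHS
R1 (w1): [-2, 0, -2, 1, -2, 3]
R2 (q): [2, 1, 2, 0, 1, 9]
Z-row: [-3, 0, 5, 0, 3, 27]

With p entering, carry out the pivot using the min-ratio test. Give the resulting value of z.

Ratio test on column p — row 1: entry -2 ≤ 0; row 2: 9/2 = 9/2. Minimum is 9/2 at row 2 (q leaves); pivot element 2.
Pivot on row 2; the Z-row RHS becomes 27 − (-3)·(9/2) = 81/2.

81/2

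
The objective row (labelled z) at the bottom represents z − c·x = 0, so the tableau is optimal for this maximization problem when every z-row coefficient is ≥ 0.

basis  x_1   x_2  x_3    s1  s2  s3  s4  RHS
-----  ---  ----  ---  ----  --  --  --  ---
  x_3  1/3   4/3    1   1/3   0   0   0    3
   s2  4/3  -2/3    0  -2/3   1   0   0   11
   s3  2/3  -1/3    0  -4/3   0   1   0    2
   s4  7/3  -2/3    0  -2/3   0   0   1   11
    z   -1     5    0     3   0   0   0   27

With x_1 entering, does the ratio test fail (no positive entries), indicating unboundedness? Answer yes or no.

Column x_1 has positive entries in row(s) 1, 2, 3, 4, so the ratio test bounds it — not unbounded.

no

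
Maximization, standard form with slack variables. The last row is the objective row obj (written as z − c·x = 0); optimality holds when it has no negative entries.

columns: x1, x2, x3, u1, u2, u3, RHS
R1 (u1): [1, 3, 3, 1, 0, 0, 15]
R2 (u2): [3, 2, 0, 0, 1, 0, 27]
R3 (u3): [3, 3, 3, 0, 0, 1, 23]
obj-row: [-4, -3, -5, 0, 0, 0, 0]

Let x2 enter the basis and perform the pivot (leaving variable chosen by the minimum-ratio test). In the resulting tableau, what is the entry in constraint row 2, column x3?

Ratio test on column x2 — row 1: 15/3 = 5; row 2: 27/2 = 27/2; row 3: 23/3 = 23/3. Minimum is 5 at row 1 (u1 leaves); pivot element 3.
Divide row 1 by 3; eliminate column x2 from the other rows.
Row 2 update in column x3: 0 − 2·1 = -2.

-2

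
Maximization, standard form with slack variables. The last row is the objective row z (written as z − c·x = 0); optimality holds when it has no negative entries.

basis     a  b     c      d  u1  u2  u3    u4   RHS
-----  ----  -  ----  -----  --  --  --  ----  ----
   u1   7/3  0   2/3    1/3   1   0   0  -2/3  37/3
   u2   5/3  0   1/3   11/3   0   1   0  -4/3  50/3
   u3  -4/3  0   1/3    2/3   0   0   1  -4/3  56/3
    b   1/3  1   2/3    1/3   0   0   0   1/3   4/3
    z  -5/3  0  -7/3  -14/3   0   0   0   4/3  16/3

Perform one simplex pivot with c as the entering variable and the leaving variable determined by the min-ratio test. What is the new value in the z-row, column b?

Ratio test on column c — row 1: (37/3)/(2/3) = 37/2; row 2: (50/3)/(1/3) = 50; row 3: (56/3)/(1/3) = 56; row 4: (4/3)/(2/3) = 2. Minimum is 2 at row 4 (b leaves); pivot element 2/3.
Divide row 4 by 2/3; eliminate column c from the other rows.
z-row update in column b: 0 − (-7/3)·(3/2) = 7/2.

7/2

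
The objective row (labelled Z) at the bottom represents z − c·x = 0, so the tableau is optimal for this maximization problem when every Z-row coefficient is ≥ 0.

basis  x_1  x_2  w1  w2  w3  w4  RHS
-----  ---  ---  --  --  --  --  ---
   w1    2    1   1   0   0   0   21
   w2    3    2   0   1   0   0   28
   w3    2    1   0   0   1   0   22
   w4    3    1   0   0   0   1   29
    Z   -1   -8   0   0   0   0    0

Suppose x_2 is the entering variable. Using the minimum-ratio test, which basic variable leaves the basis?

Column x_2 entries and ratios — w1: 21/1 = 21; w2: 28/2 = 14; w3: 22/1 = 22; w4: 29/1 = 29.
Smallest ratio is 14 in the row of w2, so w2 leaves.

w2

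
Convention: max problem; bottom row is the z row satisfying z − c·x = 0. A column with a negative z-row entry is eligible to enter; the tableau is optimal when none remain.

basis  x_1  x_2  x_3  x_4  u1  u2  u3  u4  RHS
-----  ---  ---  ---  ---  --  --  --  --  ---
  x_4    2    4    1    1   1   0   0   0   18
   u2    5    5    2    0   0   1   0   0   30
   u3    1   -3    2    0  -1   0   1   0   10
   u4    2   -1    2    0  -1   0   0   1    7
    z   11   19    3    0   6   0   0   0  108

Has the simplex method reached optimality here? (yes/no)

yes

Every z-row coefficient is ≥ 0, so the tableau is optimal.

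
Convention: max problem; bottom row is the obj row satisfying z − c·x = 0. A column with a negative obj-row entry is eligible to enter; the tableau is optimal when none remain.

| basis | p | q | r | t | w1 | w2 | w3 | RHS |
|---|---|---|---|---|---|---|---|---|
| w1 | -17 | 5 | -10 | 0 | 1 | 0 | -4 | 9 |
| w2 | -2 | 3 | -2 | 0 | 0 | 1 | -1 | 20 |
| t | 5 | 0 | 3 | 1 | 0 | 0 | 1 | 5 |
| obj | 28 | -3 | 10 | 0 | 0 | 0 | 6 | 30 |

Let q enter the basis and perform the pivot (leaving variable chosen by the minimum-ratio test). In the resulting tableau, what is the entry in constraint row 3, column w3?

1

Ratio test on column q — row 1: 9/5 = 9/5; row 2: 20/3 = 20/3; row 3: entry 0 ≤ 0. Minimum is 9/5 at row 1 (w1 leaves); pivot element 5.
Divide row 1 by 5; eliminate column q from the other rows.
Row 3 update in column w3: 1 − 0·(-4/5) = 1.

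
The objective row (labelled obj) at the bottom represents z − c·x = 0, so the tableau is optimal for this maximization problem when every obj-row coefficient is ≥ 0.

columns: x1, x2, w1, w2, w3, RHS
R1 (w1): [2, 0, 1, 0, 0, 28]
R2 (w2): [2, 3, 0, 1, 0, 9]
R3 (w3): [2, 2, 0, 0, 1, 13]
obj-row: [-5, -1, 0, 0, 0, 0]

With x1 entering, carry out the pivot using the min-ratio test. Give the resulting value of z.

Ratio test on column x1 — row 1: 28/2 = 14; row 2: 9/2 = 9/2; row 3: 13/2 = 13/2. Minimum is 9/2 at row 2 (w2 leaves); pivot element 2.
Pivot on row 2; the obj-row RHS becomes 0 − (-5)·(9/2) = 45/2.

45/2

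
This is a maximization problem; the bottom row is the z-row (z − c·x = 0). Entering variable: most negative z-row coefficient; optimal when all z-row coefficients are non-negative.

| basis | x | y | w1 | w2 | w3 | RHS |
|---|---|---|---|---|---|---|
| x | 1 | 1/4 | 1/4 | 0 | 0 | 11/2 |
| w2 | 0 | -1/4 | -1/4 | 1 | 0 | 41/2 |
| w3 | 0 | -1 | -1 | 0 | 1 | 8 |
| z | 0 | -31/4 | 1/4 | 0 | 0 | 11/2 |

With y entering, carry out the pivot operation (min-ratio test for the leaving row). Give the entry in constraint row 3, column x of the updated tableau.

Ratio test on column y — row 1: (11/2)/(1/4) = 22; row 2: entry -1/4 ≤ 0; row 3: entry -1 ≤ 0. Minimum is 22 at row 1 (x leaves); pivot element 1/4.
Divide row 1 by 1/4; eliminate column y from the other rows.
Row 3 update in column x: 0 − (-1)·4 = 4.

4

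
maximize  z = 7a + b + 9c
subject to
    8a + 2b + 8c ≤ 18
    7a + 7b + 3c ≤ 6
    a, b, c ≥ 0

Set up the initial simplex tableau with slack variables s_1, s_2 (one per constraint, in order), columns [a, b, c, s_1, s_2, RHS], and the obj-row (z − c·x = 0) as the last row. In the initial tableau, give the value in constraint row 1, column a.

8

Constraint 1 has coefficient 8 on a.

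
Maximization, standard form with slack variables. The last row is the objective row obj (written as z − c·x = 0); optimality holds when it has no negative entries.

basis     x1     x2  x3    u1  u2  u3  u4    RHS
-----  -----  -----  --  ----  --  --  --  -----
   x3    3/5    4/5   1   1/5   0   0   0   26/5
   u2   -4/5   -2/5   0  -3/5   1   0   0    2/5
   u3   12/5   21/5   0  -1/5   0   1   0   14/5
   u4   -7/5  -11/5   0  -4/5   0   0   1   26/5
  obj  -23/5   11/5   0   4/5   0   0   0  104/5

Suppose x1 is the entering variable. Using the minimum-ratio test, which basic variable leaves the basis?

Column x1 entries and ratios — x3: (26/5)/(3/5) = 26/3; u2: -4/5 ≤ 0, skip; u3: (14/5)/(12/5) = 7/6; u4: -7/5 ≤ 0, skip.
Smallest ratio is 7/6 in the row of u3, so u3 leaves.

u3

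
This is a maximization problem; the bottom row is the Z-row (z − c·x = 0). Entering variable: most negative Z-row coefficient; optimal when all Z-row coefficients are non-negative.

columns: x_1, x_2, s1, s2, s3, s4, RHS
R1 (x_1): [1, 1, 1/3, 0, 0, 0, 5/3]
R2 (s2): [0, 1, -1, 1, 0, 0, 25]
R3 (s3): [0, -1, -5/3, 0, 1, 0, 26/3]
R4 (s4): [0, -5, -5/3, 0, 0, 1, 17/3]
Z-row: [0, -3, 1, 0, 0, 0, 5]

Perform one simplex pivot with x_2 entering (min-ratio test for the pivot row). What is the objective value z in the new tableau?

10

Ratio test on column x_2 — row 1: (5/3)/1 = 5/3; row 2: 25/1 = 25; row 3: entry -1 ≤ 0; row 4: entry -5 ≤ 0. Minimum is 5/3 at row 1 (x_1 leaves); pivot element 1.
Pivot on row 1; the Z-row RHS becomes 5 − (-3)·(5/3) = 10.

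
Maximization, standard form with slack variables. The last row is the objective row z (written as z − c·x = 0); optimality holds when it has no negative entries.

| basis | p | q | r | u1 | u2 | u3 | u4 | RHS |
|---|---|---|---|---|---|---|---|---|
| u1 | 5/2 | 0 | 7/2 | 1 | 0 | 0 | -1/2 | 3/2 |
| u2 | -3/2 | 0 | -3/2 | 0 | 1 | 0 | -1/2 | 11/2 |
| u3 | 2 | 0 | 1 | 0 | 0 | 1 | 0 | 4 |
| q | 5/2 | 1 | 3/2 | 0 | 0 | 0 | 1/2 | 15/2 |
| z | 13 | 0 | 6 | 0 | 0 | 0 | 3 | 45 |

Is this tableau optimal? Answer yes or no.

yes

Every z-row coefficient is ≥ 0, so the tableau is optimal.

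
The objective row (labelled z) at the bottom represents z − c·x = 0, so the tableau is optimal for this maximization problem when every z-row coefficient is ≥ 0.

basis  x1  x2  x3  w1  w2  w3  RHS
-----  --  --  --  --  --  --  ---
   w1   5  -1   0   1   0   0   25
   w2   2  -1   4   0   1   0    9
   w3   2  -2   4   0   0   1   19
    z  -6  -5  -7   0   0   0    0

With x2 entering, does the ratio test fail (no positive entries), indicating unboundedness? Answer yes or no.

Every constraint-row entry in column x2 is ≤ 0, so increasing x2 is unbounded.

yes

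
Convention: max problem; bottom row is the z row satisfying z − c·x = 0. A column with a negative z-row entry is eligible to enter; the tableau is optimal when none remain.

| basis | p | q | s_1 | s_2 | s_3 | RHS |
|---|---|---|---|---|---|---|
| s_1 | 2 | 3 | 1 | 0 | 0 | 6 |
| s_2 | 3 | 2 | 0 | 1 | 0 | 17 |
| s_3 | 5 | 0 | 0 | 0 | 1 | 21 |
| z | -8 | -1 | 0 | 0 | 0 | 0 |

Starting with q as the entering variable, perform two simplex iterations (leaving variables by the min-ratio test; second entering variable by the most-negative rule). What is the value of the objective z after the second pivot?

Ratio test on column q — row 1: 6/3 = 2; row 2: 17/2 = 17/2; row 3: entry 0 ≤ 0. Minimum is 2 at row 1 (s_1 leaves); pivot element 3.
Pivot on row 1; the z-row RHS becomes 0 − (-1)·2 = 2.
Next entering variable (most negative z-row entry -22/3): p.
Ratio test on column p — row 1: 2/(2/3) = 3; row 2: 13/(5/3) = 39/5; row 3: 21/5 = 21/5. Minimum is 3 at row 1 (q leaves); pivot element 2/3.
After the second pivot the z-row RHS is 2 − (-22/3)·3 = 24.

24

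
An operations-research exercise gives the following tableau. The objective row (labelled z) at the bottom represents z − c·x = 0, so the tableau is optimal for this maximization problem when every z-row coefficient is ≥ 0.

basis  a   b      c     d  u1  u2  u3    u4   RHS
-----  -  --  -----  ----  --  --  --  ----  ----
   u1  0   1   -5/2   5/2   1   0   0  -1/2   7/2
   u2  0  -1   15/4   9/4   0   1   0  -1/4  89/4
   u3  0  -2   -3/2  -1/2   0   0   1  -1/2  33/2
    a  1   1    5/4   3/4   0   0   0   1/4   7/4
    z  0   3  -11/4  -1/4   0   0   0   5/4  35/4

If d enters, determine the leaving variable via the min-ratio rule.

Column d entries and ratios — u1: (7/2)/(5/2) = 7/5; u2: (89/4)/(9/4) = 89/9; u3: -1/2 ≤ 0, skip; a: (7/4)/(3/4) = 7/3.
Smallest ratio is 7/5 in the row of u1, so u1 leaves.

u1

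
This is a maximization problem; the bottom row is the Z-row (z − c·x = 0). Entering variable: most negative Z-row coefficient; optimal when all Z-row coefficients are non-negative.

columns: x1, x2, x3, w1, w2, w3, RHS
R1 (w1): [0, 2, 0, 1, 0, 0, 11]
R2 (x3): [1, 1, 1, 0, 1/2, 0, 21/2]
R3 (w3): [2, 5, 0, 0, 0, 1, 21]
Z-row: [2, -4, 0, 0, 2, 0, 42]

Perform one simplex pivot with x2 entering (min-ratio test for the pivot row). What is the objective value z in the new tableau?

294/5

Ratio test on column x2 — row 1: 11/2 = 11/2; row 2: (21/2)/1 = 21/2; row 3: 21/5 = 21/5. Minimum is 21/5 at row 3 (w3 leaves); pivot element 5.
Pivot on row 3; the Z-row RHS becomes 42 − (-4)·(21/5) = 294/5.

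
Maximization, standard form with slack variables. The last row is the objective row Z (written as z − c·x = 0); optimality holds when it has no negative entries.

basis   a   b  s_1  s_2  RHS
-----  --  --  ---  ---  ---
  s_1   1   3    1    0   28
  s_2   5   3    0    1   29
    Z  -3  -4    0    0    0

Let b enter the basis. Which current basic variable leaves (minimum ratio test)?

s_1

Column b entries and ratios — s_1: 28/3 = 28/3; s_2: 29/3 = 29/3.
Smallest ratio is 28/3 in the row of s_1, so s_1 leaves.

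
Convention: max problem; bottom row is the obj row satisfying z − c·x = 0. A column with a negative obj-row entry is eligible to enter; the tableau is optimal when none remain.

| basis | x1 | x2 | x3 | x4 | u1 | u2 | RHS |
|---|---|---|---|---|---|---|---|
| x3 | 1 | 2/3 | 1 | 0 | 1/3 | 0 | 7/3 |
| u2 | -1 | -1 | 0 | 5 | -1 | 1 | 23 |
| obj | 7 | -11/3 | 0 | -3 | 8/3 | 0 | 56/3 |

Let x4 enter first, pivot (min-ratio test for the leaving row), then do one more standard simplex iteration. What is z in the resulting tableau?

Ratio test on column x4 — row 1: entry 0 ≤ 0; row 2: 23/5 = 23/5. Minimum is 23/5 at row 2 (u2 leaves); pivot element 5.
Pivot on row 2; the obj-row RHS becomes 56/3 − (-3)·(23/5) = 487/15.
Next entering variable (most negative obj-row entry -64/15): x2.
Ratio test on column x2 — row 1: (7/3)/(2/3) = 7/2; row 2: entry -1/5 ≤ 0. Minimum is 7/2 at row 1 (x3 leaves); pivot element 2/3.
After the second pivot the obj-row RHS is 487/15 − (-64/15)·(7/2) = 237/5.

237/5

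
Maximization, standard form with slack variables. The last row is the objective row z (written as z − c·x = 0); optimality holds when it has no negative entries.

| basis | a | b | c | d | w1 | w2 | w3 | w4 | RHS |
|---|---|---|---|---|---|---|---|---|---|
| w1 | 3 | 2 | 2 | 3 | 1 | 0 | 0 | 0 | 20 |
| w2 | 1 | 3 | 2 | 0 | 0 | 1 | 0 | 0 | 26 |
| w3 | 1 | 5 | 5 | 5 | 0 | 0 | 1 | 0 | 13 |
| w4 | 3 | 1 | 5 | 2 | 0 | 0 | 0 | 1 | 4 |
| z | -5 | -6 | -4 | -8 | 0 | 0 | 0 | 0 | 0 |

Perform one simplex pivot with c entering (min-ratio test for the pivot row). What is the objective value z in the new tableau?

16/5

Ratio test on column c — row 1: 20/2 = 10; row 2: 26/2 = 13; row 3: 13/5 = 13/5; row 4: 4/5 = 4/5. Minimum is 4/5 at row 4 (w4 leaves); pivot element 5.
Pivot on row 4; the z-row RHS becomes 0 − (-4)·(4/5) = 16/5.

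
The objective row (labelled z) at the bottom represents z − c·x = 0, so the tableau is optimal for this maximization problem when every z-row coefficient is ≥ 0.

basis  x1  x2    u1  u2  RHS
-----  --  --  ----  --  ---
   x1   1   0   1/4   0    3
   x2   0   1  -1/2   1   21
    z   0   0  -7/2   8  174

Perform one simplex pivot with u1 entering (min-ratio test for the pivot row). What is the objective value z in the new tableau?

216

Ratio test on column u1 — row 1: 3/(1/4) = 12; row 2: entry -1/2 ≤ 0. Minimum is 12 at row 1 (x1 leaves); pivot element 1/4.
Pivot on row 1; the z-row RHS becomes 174 − (-7/2)·12 = 216.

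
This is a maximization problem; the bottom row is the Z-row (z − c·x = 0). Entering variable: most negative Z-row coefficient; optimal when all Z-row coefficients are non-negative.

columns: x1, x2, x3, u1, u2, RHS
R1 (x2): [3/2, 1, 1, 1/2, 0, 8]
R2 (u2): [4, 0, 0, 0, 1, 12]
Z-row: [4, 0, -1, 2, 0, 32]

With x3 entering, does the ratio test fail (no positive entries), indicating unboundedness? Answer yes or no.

no

Column x3 has positive entries in row(s) 1, so the ratio test bounds it — not unbounded.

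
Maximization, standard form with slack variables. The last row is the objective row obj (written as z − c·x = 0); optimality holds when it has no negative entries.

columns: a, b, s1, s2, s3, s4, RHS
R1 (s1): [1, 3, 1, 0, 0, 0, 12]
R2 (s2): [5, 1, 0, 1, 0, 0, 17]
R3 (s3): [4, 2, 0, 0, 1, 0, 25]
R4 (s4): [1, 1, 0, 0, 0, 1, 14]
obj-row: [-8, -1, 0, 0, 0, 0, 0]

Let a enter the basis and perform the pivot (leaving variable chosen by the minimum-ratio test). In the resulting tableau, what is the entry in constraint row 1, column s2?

-1/5

Ratio test on column a — row 1: 12/1 = 12; row 2: 17/5 = 17/5; row 3: 25/4 = 25/4; row 4: 14/1 = 14. Minimum is 17/5 at row 2 (s2 leaves); pivot element 5.
Divide row 2 by 5; eliminate column a from the other rows.
Row 1 update in column s2: 0 − 1·(1/5) = -1/5.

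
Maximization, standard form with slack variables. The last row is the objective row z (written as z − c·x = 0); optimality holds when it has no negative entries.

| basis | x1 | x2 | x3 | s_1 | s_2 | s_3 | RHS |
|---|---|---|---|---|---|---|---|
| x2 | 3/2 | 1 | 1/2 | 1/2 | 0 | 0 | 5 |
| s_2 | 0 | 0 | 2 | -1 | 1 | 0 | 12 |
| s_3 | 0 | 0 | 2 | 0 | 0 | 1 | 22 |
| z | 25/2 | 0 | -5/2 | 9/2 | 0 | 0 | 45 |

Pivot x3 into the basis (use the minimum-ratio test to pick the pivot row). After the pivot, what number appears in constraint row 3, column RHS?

Ratio test on column x3 — row 1: 5/(1/2) = 10; row 2: 12/2 = 6; row 3: 22/2 = 11. Minimum is 6 at row 2 (s_2 leaves); pivot element 2.
Divide row 2 by 2; eliminate column x3 from the other rows.
Row 3 update in column RHS: 22 − 2·6 = 10.

10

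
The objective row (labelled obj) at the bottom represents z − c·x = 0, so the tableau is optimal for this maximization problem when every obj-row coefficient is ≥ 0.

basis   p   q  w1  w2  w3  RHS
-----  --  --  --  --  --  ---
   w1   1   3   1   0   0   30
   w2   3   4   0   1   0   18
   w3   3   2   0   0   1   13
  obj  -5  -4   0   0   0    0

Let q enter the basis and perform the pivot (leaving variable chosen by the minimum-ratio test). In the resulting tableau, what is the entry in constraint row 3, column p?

Ratio test on column q — row 1: 30/3 = 10; row 2: 18/4 = 9/2; row 3: 13/2 = 13/2. Minimum is 9/2 at row 2 (w2 leaves); pivot element 4.
Divide row 2 by 4; eliminate column q from the other rows.
Row 3 update in column p: 3 − 2·(3/4) = 3/2.

3/2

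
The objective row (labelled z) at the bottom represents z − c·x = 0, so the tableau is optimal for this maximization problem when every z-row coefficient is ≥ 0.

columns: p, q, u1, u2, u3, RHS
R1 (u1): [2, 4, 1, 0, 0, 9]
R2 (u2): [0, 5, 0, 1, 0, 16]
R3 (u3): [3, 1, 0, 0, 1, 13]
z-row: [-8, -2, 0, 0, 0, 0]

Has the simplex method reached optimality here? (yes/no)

The z-row has a negative entry -8 in column p, so it is not optimal.

no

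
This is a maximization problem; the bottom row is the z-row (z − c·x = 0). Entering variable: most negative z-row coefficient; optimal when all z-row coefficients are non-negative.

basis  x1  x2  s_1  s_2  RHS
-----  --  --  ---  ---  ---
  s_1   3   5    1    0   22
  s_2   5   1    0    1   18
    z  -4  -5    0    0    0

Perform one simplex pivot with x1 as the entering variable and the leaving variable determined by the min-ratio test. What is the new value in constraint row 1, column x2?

22/5

Ratio test on column x1 — row 1: 22/3 = 22/3; row 2: 18/5 = 18/5. Minimum is 18/5 at row 2 (s_2 leaves); pivot element 5.
Divide row 2 by 5; eliminate column x1 from the other rows.
Row 1 update in column x2: 5 − 3·(1/5) = 22/5.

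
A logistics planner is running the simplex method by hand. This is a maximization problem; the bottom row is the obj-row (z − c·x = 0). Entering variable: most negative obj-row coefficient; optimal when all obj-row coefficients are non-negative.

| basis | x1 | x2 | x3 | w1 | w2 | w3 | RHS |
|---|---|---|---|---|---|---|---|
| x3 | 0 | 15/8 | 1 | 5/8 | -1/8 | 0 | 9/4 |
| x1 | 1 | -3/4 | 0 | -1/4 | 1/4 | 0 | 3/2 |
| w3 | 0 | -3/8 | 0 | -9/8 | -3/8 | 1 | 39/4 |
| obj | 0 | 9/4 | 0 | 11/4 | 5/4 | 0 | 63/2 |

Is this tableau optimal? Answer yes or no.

yes

Every obj-row coefficient is ≥ 0, so the tableau is optimal.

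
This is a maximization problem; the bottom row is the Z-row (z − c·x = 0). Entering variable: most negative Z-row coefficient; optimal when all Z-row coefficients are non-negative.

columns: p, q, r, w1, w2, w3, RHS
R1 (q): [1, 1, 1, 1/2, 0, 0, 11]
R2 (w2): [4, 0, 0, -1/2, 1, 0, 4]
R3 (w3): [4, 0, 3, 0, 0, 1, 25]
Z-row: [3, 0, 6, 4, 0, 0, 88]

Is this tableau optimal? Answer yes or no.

Every Z-row coefficient is ≥ 0, so the tableau is optimal.

yes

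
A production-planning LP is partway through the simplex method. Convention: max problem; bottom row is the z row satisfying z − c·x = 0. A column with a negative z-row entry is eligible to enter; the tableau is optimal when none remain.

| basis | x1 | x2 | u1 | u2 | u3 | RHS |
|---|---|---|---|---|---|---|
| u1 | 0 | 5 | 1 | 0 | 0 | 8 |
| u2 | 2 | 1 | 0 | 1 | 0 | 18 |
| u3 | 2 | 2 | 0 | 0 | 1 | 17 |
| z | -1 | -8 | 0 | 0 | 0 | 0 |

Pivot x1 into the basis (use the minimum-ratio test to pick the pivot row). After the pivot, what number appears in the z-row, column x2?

Ratio test on column x1 — row 1: entry 0 ≤ 0; row 2: 18/2 = 9; row 3: 17/2 = 17/2. Minimum is 17/2 at row 3 (u3 leaves); pivot element 2.
Divide row 3 by 2; eliminate column x1 from the other rows.
z-row update in column x2: -8 − (-1)·1 = -7.

-7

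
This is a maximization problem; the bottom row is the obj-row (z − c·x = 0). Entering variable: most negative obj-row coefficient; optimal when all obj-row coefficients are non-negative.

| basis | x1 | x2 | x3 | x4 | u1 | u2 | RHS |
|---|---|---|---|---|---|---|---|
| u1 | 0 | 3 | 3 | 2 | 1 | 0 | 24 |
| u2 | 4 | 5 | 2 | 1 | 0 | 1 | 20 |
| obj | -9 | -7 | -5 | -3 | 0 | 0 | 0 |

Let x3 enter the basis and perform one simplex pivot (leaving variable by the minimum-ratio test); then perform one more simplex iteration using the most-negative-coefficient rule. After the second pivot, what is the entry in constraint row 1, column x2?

1

Ratio test on column x3 — row 1: 24/3 = 8; row 2: 20/2 = 10. Minimum is 8 at row 1 (u1 leaves); pivot element 3.
Divide row 1 by 3; eliminate column x3 from the other rows.
Second iteration: most negative obj-row entry is -9 in column x1, so x1 enters.
Ratio test on column x1 — row 1: entry 0 ≤ 0; row 2: 4/4 = 1. Minimum is 1 at row 2 (u2 leaves); pivot element 4.
Divide row 2 by 4; eliminate column x1 from the other rows.
After both pivots, the entry at constraint row 1, column x2 is 1.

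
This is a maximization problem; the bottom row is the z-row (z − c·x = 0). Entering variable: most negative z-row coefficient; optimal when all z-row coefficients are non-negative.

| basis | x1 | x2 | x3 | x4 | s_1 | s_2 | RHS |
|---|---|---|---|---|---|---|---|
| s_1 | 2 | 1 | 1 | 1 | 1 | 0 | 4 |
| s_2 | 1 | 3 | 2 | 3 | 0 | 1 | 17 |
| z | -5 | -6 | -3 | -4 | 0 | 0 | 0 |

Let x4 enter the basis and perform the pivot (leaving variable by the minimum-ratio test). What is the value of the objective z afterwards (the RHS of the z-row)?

Ratio test on column x4 — row 1: 4/1 = 4; row 2: 17/3 = 17/3. Minimum is 4 at row 1 (s_1 leaves); pivot element 1.
Pivot on row 1; the z-row RHS becomes 0 − (-4)·4 = 16.

16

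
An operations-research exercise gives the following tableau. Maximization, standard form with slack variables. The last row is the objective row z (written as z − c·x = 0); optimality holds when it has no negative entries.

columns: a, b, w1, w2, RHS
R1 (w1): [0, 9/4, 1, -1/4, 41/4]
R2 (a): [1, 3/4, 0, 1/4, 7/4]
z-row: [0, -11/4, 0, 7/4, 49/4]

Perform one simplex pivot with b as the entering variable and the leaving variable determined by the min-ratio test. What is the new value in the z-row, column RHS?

56/3

Ratio test on column b — row 1: (41/4)/(9/4) = 41/9; row 2: (7/4)/(3/4) = 7/3. Minimum is 7/3 at row 2 (a leaves); pivot element 3/4.
Divide row 2 by 3/4; eliminate column b from the other rows.
z-row update in column RHS: 49/4 − (-11/4)·(7/3) = 56/3.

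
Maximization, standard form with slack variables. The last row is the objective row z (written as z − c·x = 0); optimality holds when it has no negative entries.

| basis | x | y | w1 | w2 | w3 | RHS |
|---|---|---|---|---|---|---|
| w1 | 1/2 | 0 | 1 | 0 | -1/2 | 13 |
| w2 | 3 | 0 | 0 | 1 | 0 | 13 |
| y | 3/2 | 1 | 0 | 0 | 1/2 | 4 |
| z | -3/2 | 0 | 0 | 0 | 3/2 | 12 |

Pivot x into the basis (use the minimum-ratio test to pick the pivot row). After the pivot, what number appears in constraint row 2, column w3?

Ratio test on column x — row 1: 13/(1/2) = 26; row 2: 13/3 = 13/3; row 3: 4/(3/2) = 8/3. Minimum is 8/3 at row 3 (y leaves); pivot element 3/2.
Divide row 3 by 3/2; eliminate column x from the other rows.
Row 2 update in column w3: 0 − 3·(1/3) = -1.

-1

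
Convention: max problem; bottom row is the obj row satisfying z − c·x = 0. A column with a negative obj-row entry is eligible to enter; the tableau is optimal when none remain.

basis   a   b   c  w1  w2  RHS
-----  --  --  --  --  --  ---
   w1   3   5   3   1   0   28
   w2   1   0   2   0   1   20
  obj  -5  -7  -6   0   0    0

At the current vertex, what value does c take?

c is not in the basis, so in the current basic feasible solution c = 0.

0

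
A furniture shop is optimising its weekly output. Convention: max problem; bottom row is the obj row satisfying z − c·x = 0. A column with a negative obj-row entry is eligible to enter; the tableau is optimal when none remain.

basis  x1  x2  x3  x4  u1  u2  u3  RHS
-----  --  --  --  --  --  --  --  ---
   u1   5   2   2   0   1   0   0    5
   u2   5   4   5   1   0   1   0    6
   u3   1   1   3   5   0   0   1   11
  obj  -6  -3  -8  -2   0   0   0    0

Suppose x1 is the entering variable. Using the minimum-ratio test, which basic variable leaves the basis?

Column x1 entries and ratios — u1: 5/5 = 1; u2: 6/5 = 6/5; u3: 11/1 = 11.
Smallest ratio is 1 in the row of u1, so u1 leaves.

u1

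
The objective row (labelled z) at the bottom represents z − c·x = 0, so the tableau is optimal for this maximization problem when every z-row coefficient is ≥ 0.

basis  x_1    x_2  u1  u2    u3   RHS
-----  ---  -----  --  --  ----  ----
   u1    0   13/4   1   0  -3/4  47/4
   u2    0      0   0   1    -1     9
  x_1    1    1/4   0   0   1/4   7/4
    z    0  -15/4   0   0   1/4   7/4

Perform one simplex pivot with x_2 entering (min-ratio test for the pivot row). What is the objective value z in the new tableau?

Ratio test on column x_2 — row 1: (47/4)/(13/4) = 47/13; row 2: entry 0 ≤ 0; row 3: (7/4)/(1/4) = 7. Minimum is 47/13 at row 1 (u1 leaves); pivot element 13/4.
Pivot on row 1; the z-row RHS becomes 7/4 − (-15/4)·(47/13) = 199/13.

199/13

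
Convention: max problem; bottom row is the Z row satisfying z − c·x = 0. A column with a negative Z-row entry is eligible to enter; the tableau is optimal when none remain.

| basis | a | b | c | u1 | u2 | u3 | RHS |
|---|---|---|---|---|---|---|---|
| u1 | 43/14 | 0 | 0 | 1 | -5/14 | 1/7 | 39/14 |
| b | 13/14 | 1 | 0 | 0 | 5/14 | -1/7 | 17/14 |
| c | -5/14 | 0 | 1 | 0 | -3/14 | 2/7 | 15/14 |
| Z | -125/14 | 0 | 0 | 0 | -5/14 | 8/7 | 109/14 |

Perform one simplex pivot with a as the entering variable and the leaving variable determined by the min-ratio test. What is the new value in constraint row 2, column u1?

Ratio test on column a — row 1: (39/14)/(43/14) = 39/43; row 2: (17/14)/(13/14) = 17/13; row 3: entry -5/14 ≤ 0. Minimum is 39/43 at row 1 (u1 leaves); pivot element 43/14.
Divide row 1 by 43/14; eliminate column a from the other rows.
Row 2 update in column u1: 0 − (13/14)·(14/43) = -13/43.

-13/43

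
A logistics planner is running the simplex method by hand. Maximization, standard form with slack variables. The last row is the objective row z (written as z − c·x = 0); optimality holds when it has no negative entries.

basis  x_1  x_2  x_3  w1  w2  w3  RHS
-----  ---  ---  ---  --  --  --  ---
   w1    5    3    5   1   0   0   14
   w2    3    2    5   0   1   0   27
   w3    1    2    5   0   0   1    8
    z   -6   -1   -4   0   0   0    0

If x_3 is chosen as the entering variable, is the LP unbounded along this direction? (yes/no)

no

Column x_3 has positive entries in row(s) 1, 2, 3, so the ratio test bounds it — not unbounded.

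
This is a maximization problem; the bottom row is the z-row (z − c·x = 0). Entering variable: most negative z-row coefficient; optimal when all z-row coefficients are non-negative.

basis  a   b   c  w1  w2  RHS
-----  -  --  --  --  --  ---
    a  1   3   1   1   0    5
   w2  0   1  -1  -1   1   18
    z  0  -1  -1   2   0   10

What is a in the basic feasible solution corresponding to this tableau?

5

a is basic (row 1); its value is the RHS of that row, 5.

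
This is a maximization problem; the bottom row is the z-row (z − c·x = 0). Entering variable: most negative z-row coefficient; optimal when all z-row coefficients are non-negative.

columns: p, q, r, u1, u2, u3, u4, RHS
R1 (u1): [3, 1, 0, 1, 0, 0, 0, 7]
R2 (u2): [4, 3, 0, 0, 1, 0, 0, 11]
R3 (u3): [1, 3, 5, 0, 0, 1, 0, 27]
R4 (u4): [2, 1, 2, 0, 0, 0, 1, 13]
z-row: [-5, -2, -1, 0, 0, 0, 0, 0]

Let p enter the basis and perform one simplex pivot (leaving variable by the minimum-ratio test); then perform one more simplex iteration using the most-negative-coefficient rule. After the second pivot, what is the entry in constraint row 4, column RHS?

25/6

Ratio test on column p — row 1: 7/3 = 7/3; row 2: 11/4 = 11/4; row 3: 27/1 = 27; row 4: 13/2 = 13/2. Minimum is 7/3 at row 1 (u1 leaves); pivot element 3.
Divide row 1 by 3; eliminate column p from the other rows.
Second iteration: most negative z-row entry is -1 in column r, so r enters.
Ratio test on column r — row 1: entry 0 ≤ 0; row 2: entry 0 ≤ 0; row 3: (74/3)/5 = 74/15; row 4: (25/3)/2 = 25/6. Minimum is 25/6 at row 4 (u4 leaves); pivot element 2.
Divide row 4 by 2; eliminate column r from the other rows.
After both pivots, the entry at constraint row 4, column RHS is 25/6.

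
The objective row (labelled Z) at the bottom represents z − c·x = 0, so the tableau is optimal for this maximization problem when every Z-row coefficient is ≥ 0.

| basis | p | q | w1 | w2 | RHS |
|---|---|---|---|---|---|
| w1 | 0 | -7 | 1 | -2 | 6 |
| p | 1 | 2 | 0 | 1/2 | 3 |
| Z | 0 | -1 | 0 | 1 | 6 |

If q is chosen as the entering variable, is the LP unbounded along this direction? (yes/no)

Column q has positive entries in row(s) 2, so the ratio test bounds it — not unbounded.

no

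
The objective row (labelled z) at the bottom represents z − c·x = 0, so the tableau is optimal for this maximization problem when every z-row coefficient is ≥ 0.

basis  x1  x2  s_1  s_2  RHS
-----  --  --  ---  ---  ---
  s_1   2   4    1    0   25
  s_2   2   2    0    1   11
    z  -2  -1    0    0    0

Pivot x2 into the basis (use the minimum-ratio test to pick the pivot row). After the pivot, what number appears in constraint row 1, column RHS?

Ratio test on column x2 — row 1: 25/4 = 25/4; row 2: 11/2 = 11/2. Minimum is 11/2 at row 2 (s_2 leaves); pivot element 2.
Divide row 2 by 2; eliminate column x2 from the other rows.
Row 1 update in column RHS: 25 − 4·(11/2) = 3.

3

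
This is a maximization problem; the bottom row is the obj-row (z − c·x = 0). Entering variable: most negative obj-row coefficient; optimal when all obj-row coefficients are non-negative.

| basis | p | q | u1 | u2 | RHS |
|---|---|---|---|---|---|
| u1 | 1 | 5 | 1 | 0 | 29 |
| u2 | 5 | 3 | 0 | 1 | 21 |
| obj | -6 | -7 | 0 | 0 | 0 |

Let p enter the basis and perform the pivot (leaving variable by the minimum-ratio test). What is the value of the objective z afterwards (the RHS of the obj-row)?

126/5

Ratio test on column p — row 1: 29/1 = 29; row 2: 21/5 = 21/5. Minimum is 21/5 at row 2 (u2 leaves); pivot element 5.
Pivot on row 2; the obj-row RHS becomes 0 − (-6)·(21/5) = 126/5.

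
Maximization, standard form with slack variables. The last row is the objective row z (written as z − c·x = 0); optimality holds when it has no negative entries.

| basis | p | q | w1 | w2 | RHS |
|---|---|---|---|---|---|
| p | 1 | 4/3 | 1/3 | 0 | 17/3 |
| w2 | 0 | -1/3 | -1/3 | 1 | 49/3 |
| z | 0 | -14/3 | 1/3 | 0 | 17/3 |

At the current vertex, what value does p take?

p is basic (row 1); its value is the RHS of that row, 17/3.

17/3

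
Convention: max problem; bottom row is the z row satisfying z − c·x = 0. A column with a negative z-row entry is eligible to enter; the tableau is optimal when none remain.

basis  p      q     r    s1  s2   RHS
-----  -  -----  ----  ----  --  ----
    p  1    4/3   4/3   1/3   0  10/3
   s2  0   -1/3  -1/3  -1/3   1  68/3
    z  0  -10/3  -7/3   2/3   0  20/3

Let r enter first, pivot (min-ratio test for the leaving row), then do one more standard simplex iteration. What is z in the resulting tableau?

15

Ratio test on column r — row 1: (10/3)/(4/3) = 5/2; row 2: entry -1/3 ≤ 0. Minimum is 5/2 at row 1 (p leaves); pivot element 4/3.
Pivot on row 1; the z-row RHS becomes 20/3 − (-7/3)·(5/2) = 25/2.
Next entering variable (most negative z-row entry -1): q.
Ratio test on column q — row 1: (5/2)/1 = 5/2; row 2: entry 0 ≤ 0. Minimum is 5/2 at row 1 (r leaves); pivot element 1.
After the second pivot the z-row RHS is 25/2 − (-1)·(5/2) = 15.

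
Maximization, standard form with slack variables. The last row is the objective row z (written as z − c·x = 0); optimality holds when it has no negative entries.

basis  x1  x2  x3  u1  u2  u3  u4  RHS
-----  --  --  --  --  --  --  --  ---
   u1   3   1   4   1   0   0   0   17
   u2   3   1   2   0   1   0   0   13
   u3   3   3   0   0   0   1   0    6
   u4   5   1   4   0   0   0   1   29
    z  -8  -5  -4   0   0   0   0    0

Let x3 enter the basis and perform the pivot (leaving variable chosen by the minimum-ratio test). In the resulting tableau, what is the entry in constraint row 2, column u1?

-1/2

Ratio test on column x3 — row 1: 17/4 = 17/4; row 2: 13/2 = 13/2; row 3: entry 0 ≤ 0; row 4: 29/4 = 29/4. Minimum is 17/4 at row 1 (u1 leaves); pivot element 4.
Divide row 1 by 4; eliminate column x3 from the other rows.
Row 2 update in column u1: 0 − 2·(1/4) = -1/2.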